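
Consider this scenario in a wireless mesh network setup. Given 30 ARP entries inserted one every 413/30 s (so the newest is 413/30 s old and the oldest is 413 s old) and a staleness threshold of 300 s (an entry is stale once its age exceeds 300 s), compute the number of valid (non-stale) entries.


Ages are k * 413/30 s for k = 1..30 (spacing = 13.7667 s).
Entry k is valid iff k * 413/30 <= 300 iff k <= 30 * 300 / 413 = 21.7918
n_valid = floor(21.7918) = 21
(n_stale = 30 - 21 = 9)

21


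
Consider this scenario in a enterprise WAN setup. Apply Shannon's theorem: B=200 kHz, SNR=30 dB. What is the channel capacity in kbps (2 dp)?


Given: B = 200 kHz, SNR = 30 dB
SNR linear = 10^(30/10) = 1000
1 + SNR = 1001
log2(1001) = 9.9672262588
C = 200 * 1000 * 9.9672262588 = 1993445.2518 bps
C = 1993.445252 kbps -> 1993.45 kbps (2 dp)

1993.45


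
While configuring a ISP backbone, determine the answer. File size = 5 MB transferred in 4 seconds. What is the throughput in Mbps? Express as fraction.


Given: file = 5 MB, time = 4 s
File in Mb = 5 * 8 = 40 Mb
Throughput = 40 / 4 Mbps
Throughput = 10 Mbps

10


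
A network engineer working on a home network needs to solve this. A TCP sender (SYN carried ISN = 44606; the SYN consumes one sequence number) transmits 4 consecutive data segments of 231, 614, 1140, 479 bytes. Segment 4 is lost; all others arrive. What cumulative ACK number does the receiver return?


SYN uses sequence number 44606; first data byte = ISN + 1 = 44607.
Segment 1: SEQ = 44607, len = 231 B, covers [44607, 44837]
Segment 2: SEQ = 44838, len = 614 B, covers [44838, 45451]
Segment 3: SEQ = 45452, len = 1140 B, covers [45452, 46591]
Segment 4: SEQ = 46592, len = 479 B, covers [46592, 47070] [LOST]
In-order data received: bytes [44607, 46591] (segments 1..3).
Segment 4 missing -> gap begins at byte 46592.
Cumulative ACK = next expected in-order byte = 44607 + 231 + 614 + 1140 = 46592

46592


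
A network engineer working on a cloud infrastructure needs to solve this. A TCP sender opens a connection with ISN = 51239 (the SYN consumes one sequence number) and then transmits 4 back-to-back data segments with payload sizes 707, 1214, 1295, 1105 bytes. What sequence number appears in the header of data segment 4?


The SYN occupies sequence number ISN = 51239, so the first data byte is ISN + 1 = 51240.
SEQ of data segment i = (ISN + 1) + sum of payload sizes of segments 1..i-1.
Segment 1: SEQ = 51240, payload = 707 bytes
Segment 2: SEQ = 51947, payload = 1214 bytes
Segment 3: SEQ = 53161, payload = 1295 bytes
Segment 4: SEQ = 54456, payload = 1105 bytes
SEQ of segment 4 = 51240 + 707 + 1214 + 1295 = 54456

54456


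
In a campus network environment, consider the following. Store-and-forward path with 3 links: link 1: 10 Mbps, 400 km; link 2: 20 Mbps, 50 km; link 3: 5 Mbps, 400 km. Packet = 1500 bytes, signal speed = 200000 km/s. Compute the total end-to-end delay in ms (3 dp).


Packet = 1500 bytes = 12000 bits. Store-and-forward: sum (t_trans + t_prop) per link.
Link 1: t_trans = 12000/(10*10^6) s = 1.2000 ms; t_prop = 400/200000 s = 2.0000 ms; subtotal = 3.2000 ms
Link 2: t_trans = 12000/(20*10^6) s = 0.6000 ms; t_prop = 50/200000 s = 0.2500 ms; subtotal = 0.8500 ms
Link 3: t_trans = 12000/(5*10^6) s = 2.4000 ms; t_prop = 400/200000 s = 2.0000 ms; subtotal = 4.4000 ms
End-to-end = 3.2000 + 0.8500 + 4.4000 = 8.4500 ms -> 8.450 ms (3 dp)

8.450


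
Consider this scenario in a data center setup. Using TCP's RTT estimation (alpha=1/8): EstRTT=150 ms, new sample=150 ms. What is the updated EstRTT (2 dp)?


Given: EstRTT = 150 ms, SampleRTT = 150 ms, alpha = 1/8
New EstRTT = (1 - alpha) * EstRTT + alpha * SampleRTT
(7/8) * 150 = 131.25
(1/8) * 150 = 18.75
New EstRTT = 131.25 + 18.75 = 150 ms -> 150.00 ms (2 dp)

150.00


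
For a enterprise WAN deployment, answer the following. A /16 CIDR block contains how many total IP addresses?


Given: CIDR prefix /16
Host bits = 32 - 16 = 16
Total addresses = 2^16 = 65536

65536


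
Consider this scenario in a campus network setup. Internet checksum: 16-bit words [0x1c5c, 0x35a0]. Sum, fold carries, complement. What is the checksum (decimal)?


Given words: [0x1c5c, 0x35a0]
Step 1: Sum all words
Raw sum = 7260 + 13728 = 20988
One's complement = ~20988 & 0xFFFF = 44547

44547


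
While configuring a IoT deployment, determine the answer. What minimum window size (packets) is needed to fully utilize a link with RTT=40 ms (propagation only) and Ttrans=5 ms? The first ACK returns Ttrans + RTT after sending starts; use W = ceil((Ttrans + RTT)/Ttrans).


Given: Ttrans = 5 ms, RTT = 40 ms (= 2 * Tprop, Tprop = 20 ms)
Time until first ACK returns = Ttrans + RTT = 5 + 40 = 45 ms
Need W * Ttrans >= Ttrans + RTT  ->  W >= (Ttrans + RTT) / Ttrans
(Ttrans + RTT) / Ttrans = 45 / 5 = 9
W_min = ceil(9) = 9

9


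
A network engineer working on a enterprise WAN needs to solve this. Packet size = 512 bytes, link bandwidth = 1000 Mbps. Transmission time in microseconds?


Given: packet = 512 bytes, bandwidth = 1000 Mbps
Packet in bits = 512 * 8 = 4096 bits
Bandwidth = 1000 * 10^6 = 1000000000 bps
Time = 4096 / 1000000000 seconds
Time in us = 4096 * 10^6 / 1000000000 = 4.096

4.096


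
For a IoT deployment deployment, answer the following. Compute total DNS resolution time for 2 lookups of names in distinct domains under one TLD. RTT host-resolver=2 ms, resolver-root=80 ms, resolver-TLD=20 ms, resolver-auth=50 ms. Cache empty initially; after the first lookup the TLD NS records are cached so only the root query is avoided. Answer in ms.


Lookup 1 (cold cache): local + root + TLD + auth = 2 + 80 + 20 + 50 = 152 ms
Lookups 2..2 (TLD NS cached -> skip root; new domain -> still ask TLD and auth): local + TLD + auth = 2 + 20 + 50 = 72 ms each
Remaining 1 lookups: 1 * 72 = 72 ms
Total = 152 + 72 = 224 ms

224


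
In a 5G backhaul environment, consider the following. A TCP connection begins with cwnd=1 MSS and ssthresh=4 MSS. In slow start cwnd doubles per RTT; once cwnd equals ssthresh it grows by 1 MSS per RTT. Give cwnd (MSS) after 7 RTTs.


RTT 0: cwnd = 1 MSS (initial)
RTT 1: cwnd = 2 MSS (slow start, doubled)
RTT 2: cwnd = 4 MSS (slow start, doubled)
RTT 3: cwnd = 5 MSS (congestion avoidance, +1)
RTT 4: cwnd = 6 MSS (congestion avoidance, +1)
RTT 5: cwnd = 7 MSS (congestion avoidance, +1)
RTT 6: cwnd = 8 MSS (congestion avoidance, +1)
RTT 7: cwnd = 9 MSS (congestion avoidance, +1)

9


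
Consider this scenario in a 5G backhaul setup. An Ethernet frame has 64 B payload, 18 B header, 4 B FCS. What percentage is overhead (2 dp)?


Given: payload = 64 B, header = 18 B, trailer = 4 B
Overhead bytes = header + trailer = 18 + 4 = 22
Total frame = payload + overhead = 64 + 22 = 86
Overhead % = 22 / 86 * 100 = 25.5814% -> 25.58% (2 dp)

25.58


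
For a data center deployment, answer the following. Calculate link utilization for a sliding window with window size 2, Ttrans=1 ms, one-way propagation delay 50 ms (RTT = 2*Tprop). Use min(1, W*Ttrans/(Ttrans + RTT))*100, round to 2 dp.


Given: W = 2, Ttrans = 1 ms, RTT = 100 ms (= 2 * Tprop, Tprop = 50 ms)
Cycle time = Ttrans + RTT = 1 + 100 = 101 ms (first packet sent until its ACK returns)
W * Ttrans = 2 * 1 = 2 ms of sending per cycle
W * Ttrans / (Ttrans + RTT) = 2 / 101 = 0.019802
U = min(1, 0.019802) = 0.019802
U% = 1.98%

1.98


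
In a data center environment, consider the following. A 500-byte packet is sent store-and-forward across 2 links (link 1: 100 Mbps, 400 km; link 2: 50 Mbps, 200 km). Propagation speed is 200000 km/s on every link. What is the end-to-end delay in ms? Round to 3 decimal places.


Packet = 500 bytes = 4000 bits. Store-and-forward: sum (t_trans + t_prop) per link.
Link 1: t_trans = 4000/(100*10^6) s = 0.0400 ms; t_prop = 400/200000 s = 2.0000 ms; subtotal = 2.0400 ms
Link 2: t_trans = 4000/(50*10^6) s = 0.0800 ms; t_prop = 200/200000 s = 1.0000 ms; subtotal = 1.0800 ms
End-to-end = 2.0400 + 1.0800 = 3.1200 ms -> 3.120 ms (3 dp)

3.120


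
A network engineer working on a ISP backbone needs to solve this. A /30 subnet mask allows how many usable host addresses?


Given: subnet mask /30
Host bits = 32 - 30 = 2
Total addresses = 2^2 = 4
Usable hosts = 4 - 2 (network + broadcast) = 2

2


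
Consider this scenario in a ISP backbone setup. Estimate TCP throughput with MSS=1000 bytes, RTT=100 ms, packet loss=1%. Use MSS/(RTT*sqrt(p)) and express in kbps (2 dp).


Given: MSS = 1000 bytes, RTT = 100 ms, loss = 1%
RTT in seconds = 100 / 1000 = 0.1
Loss rate = 1% = 0.01
sqrt(loss) = sqrt(0.01) = 0.1
Throughput (bytes/s) = 1000 / (0.1 * 0.1) = 100000.0000
Throughput (kbps) = 100000.0000 * 8 / 1000 = 800.000000 -> 800.00 kbps (2 dp)

800.00


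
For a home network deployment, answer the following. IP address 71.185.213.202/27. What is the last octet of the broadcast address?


Given: IP = 71.185.213.202, prefix = /27
Host bits = 32 - 27 = 5
Network last octet = 202 AND mask = 192
Host part size = 2^5 - 1 = 31
Broadcast last octet = 192 OR 31 = 223

223


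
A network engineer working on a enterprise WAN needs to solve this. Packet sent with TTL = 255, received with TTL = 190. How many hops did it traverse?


Given: initial TTL = 255, received TTL = 190
Hops = initial TTL - received TTL
Hops = 255 - 190 = 65

65


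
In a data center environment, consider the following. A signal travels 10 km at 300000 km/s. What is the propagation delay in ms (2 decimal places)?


Given: distance = 10 km, speed = 300000 km/s
Delay = distance / speed = 10 / 300000 seconds
Delay in ms = 10 * 1000 / 300000
Delay = 0.0333 ms
Rounded to 2 dp = 0.03 ms

0.03


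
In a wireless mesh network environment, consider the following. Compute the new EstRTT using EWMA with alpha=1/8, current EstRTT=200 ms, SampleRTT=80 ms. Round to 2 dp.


Given: EstRTT = 200 ms, SampleRTT = 80 ms, alpha = 1/8
New EstRTT = (1 - alpha) * EstRTT + alpha * SampleRTT
(7/8) * 200 = 175
(1/8) * 80 = 10
New EstRTT = 175 + 10 = 185 ms -> 185.00 ms (2 dp)

185.00


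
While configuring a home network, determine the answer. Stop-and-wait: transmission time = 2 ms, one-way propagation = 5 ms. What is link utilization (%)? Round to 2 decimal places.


Given: Ttrans = 2 ms, Tprop = 5 ms
RTT = 2 * Tprop = 2 * 5 = 10 ms
U = Ttrans / (Ttrans + RTT)
U = 2 / (2 + 10)
U = 2 / 12 = 0.166667
U% = 16.67%

16.67


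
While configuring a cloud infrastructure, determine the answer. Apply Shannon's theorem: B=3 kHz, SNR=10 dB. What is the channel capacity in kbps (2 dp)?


Given: B = 3 kHz, SNR = 10 dB
SNR linear = 10^(10/10) = 10
1 + SNR = 11
log2(11) = 3.4594316186
C = 3 * 1000 * 3.4594316186 = 10378.2949 bps
C = 10.378295 kbps -> 10.38 kbps (2 dp)

10.38


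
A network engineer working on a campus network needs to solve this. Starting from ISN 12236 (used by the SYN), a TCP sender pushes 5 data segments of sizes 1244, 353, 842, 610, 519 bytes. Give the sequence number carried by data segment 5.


The SYN occupies sequence number ISN = 12236, so the first data byte is ISN + 1 = 12237.
SEQ of data segment i = (ISN + 1) + sum of payload sizes of segments 1..i-1.
Segment 1: SEQ = 12237, payload = 1244 bytes
Segment 2: SEQ = 13481, payload = 353 bytes
Segment 3: SEQ = 13834, payload = 842 bytes
Segment 4: SEQ = 14676, payload = 610 bytes
Segment 5: SEQ = 15286, payload = 519 bytes
SEQ of segment 5 = 12237 + 1244 + 353 + 842 + 610 = 15286

15286


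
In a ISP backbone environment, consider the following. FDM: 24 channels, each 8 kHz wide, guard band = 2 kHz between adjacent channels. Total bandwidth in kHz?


Given: 24 channels, 8 kHz each, guard = 2 kHz
Channel bandwidth = 24 * 8 = 192 kHz
Guard bands = 23 gaps * 2 kHz = 46 kHz
Total = 192 + 46 = 238 kHz

238


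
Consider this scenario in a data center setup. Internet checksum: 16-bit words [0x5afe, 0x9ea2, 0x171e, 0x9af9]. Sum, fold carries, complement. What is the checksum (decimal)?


Given words: [0x5afe, 0x9ea2, 0x171e, 0x9af9]
Step 1: Sum all words
Raw sum = 23294 + 40610 + 5918 + 39673 = 109495
Step 2: Fold carry: (43959 + 1) = 43960
One's complement = ~43960 & 0xFFFF = 21575

21575


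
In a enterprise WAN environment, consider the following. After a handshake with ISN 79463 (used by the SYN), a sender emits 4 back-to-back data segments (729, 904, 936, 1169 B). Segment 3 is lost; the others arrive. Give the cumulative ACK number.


SYN uses sequence number 79463; first data byte = ISN + 1 = 79464.
Segment 1: SEQ = 79464, len = 729 B, covers [79464, 80192]
Segment 2: SEQ = 80193, len = 904 B, covers [80193, 81096]
Segment 3: SEQ = 81097, len = 936 B, covers [81097, 82032] [LOST]
Segment 4: SEQ = 82033, len = 1169 B, covers [82033, 83201]
In-order data received: bytes [79464, 81096] (segments 1..2).
Segment 3 missing -> gap begins at byte 81097; later segments buffered out of order.
Cumulative ACK = next expected in-order byte = 79464 + 729 + 904 = 81097

81097


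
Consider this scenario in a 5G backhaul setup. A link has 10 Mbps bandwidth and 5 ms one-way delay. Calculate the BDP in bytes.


Given: bandwidth = 10 Mbps, delay = 5 ms
BDP in bits = 10 * 10^6 * 5 / 1000
BDP in bits = 50000
BDP in bytes = 50000 / 8 = 6250

6250


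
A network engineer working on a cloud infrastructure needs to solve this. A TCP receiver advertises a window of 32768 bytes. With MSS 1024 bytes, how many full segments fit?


Given: RWND = 32768 bytes, MSS = 1024 bytes
Full segments = floor(RWND / MSS)
Full segments = floor(32768 / 1024)
Full segments = floor(32.0) = 32

32


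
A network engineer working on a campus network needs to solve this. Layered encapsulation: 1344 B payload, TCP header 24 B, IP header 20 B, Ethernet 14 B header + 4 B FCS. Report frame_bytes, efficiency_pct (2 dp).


TCP segment = 1344 + 24 = 1368 B
IP packet = 1368 + 20 = 1388 B
Ethernet frame = 1388 + 14 + 4 = 1406 B
Efficiency = app / frame = 1344 / 1406 = 0.955903 = 95.5903% -> 95.59% (2 dp)

1406, 95.59


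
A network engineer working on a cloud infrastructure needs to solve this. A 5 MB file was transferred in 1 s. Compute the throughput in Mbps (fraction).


Given: file = 5 MB, time = 1 s
File in Mb = 5 * 8 = 40 Mb
Throughput = 40 / 1 Mbps
Throughput = 40 Mbps

40


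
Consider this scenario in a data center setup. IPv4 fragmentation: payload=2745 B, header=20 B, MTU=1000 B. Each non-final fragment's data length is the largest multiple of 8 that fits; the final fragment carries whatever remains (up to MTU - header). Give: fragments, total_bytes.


Max data per non-final fragment = floor((MTU - header)/8)*8 = floor((1000 - 20)/8)*8 = floor(980/8)*8 = 976 B
Final fragment needs no 8-byte alignment: it can carry up to MTU - header = 980 B
Non-final fragments needed = ceil((payload - 980) / 976) = ceil(1765/976) = ceil(1.8084) = 2
Number of fragments = 2 + 1 = 3
Fragment sizes (data): 2 * 976 B + 793 B (last, 793 <= 980 OK)
Total bytes sent = payload + n_frags * header = 2745 + 3*20 = 2745 + 60 = 2805 B

3, 2805


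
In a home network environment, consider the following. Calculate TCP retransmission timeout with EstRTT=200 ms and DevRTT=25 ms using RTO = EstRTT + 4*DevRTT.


Given: EstRTT = 200 ms, DevRTT = 25 ms
Timeout = EstRTT + 4 * DevRTT
4 * DevRTT = 4 * 25 = 100
Timeout = 200 + 100 = 300 ms

300


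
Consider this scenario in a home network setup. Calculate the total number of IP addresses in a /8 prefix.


Given: CIDR prefix /8
Host bits = 32 - 8 = 24
Total addresses = 2^24 = 16777216

16777216


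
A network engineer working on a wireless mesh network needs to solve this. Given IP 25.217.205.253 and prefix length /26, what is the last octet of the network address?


Given: IP = 25.217.205.253, prefix = /26
Subnet mask = 255.255.255.192
Last octet of IP: 253
Last octet of mask: 192
Network last octet = 253 AND 192 = 192

192


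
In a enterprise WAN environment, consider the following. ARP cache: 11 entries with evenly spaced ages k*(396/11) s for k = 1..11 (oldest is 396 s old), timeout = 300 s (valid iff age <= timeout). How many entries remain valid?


Ages are k * 396/11 s for k = 1..11 (spacing = 36.0000 s).
Entry k is valid iff k * 396/11 <= 300 iff k <= 11 * 300 / 396 = 8.3333
n_valid = floor(8.3333) = 8
(n_stale = 11 - 8 = 3)

8


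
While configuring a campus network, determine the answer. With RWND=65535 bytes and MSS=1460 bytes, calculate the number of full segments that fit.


Given: RWND = 65535 bytes, MSS = 1460 bytes
Full segments = floor(RWND / MSS)
Full segments = floor(65535 / 1460)
Full segments = floor(44.887) = 44

44


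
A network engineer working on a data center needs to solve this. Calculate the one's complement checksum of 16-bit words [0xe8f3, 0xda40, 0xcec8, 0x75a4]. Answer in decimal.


Given words: [0xe8f3, 0xda40, 0xcec8, 0x75a4]
Step 1: Sum all words
Raw sum = 59635 + 55872 + 52936 + 30116 = 198559
Step 2: Fold carry: (1951 + 3) = 1954
One's complement = ~1954 & 0xFFFF = 63581

63581


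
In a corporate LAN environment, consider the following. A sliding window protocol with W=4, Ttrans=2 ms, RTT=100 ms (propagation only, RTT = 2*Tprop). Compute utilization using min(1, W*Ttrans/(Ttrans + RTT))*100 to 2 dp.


Given: W = 4, Ttrans = 2 ms, RTT = 100 ms (= 2 * Tprop, Tprop = 50 ms)
Cycle time = Ttrans + RTT = 2 + 100 = 102 ms (first packet sent until its ACK returns)
W * Ttrans = 4 * 2 = 8 ms of sending per cycle
W * Ttrans / (Ttrans + RTT) = 8 / 102 = 0.078431
U = min(1, 0.078431) = 0.078431
U% = 7.84%

7.84


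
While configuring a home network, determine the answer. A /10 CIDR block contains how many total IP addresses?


Given: CIDR prefix /10
Host bits = 32 - 10 = 22
Total addresses = 2^22 = 4194304

4194304


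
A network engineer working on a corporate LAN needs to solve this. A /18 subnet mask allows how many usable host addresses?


Given: subnet mask /18
Host bits = 32 - 18 = 14
Total addresses = 2^14 = 16384
Usable hosts = 16384 - 2 (network + broadcast) = 16382

16382


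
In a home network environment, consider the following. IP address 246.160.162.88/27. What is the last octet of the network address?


Given: IP = 246.160.162.88, prefix = /27
Subnet mask = 255.255.255.224
Last octet of IP: 88
Last octet of mask: 224
Network last octet = 88 AND 224 = 64

64


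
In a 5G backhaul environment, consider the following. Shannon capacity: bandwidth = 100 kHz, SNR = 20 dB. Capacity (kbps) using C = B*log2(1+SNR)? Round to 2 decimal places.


Given: B = 100 kHz, SNR = 20 dB
SNR linear = 10^(20/10) = 100
1 + SNR = 101
log2(101) = 6.6582114828
C = 100 * 1000 * 6.6582114828 = 665821.1483 bps
C = 665.821148 kbps -> 665.82 kbps (2 dp)

665.82


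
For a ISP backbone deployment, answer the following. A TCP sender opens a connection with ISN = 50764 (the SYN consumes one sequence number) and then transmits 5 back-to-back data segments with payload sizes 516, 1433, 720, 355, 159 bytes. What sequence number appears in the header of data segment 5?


The SYN occupies sequence number ISN = 50764, so the first data byte is ISN + 1 = 50765.
SEQ of data segment i = (ISN + 1) + sum of payload sizes of segments 1..i-1.
Segment 1: SEQ = 50765, payload = 516 bytes
Segment 2: SEQ = 51281, payload = 1433 bytes
Segment 3: SEQ = 52714, payload = 720 bytes
Segment 4: SEQ = 53434, payload = 355 bytes
Segment 5: SEQ = 53789, payload = 159 bytes
SEQ of segment 5 = 50765 + 516 + 1433 + 720 + 355 = 53789

53789


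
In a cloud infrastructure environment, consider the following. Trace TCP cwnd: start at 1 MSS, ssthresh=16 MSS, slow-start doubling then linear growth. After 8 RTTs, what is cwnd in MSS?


RTT 0: cwnd = 1 MSS (initial)
RTT 1: cwnd = 2 MSS (slow start, doubled)
RTT 2: cwnd = 4 MSS (slow start, doubled)
RTT 3: cwnd = 8 MSS (slow start, doubled)
RTT 4: cwnd = 16 MSS (slow start, doubled)
RTT 5: cwnd = 17 MSS (congestion avoidance, +1)
RTT 6: cwnd = 18 MSS (congestion avoidance, +1)
RTT 7: cwnd = 19 MSS (congestion avoidance, +1)
RTT 8: cwnd = 20 MSS (congestion avoidance, +1)

20


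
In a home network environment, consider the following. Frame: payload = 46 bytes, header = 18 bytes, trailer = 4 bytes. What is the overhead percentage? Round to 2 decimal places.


Given: payload = 46 B, header = 18 B, trailer = 4 B
Overhead bytes = header + trailer = 18 + 4 = 22
Total frame = payload + overhead = 46 + 22 = 68
Overhead % = 22 / 68 * 100 = 32.3529% -> 32.35% (2 dp)

32.35


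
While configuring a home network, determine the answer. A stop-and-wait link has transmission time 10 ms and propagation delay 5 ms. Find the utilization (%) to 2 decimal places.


Given: Ttrans = 10 ms, Tprop = 5 ms
RTT = 2 * Tprop = 2 * 5 = 10 ms
U = Ttrans / (Ttrans + RTT)
U = 10 / (10 + 10)
U = 10 / 20 = 0.5
U% = 50.00%

50.00


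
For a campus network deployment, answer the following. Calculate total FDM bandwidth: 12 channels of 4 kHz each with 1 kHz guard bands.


Given: 12 channels, 4 kHz each, guard = 1 kHz
Channel bandwidth = 12 * 4 = 48 kHz
Guard bands = 11 gaps * 1 kHz = 11 kHz
Total = 48 + 11 = 59 kHz

59


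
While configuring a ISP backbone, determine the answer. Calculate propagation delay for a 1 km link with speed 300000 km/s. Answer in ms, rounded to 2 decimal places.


Given: distance = 1 km, speed = 300000 km/s
Delay = distance / speed = 1 / 300000 seconds
Delay in ms = 1 * 1000 / 300000
Delay = 0.0033 ms
Rounded to 2 dp = 0.00 ms

0.00


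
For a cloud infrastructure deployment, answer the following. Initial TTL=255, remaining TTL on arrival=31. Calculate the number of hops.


Given: initial TTL = 255, received TTL = 31
Hops = initial TTL - received TTL
Hops = 255 - 31 = 224

224


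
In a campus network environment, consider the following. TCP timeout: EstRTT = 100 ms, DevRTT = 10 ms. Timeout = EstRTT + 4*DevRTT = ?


Given: EstRTT = 100 ms, DevRTT = 10 ms
Timeout = EstRTT + 4 * DevRTT
4 * DevRTT = 4 * 10 = 40
Timeout = 100 + 40 = 140 ms

140


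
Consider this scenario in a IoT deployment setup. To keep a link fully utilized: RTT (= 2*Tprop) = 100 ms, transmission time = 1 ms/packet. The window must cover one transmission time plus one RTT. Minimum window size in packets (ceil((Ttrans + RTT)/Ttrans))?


Given: Ttrans = 1 ms, RTT = 100 ms (= 2 * Tprop, Tprop = 50 ms)
Time until first ACK returns = Ttrans + RTT = 1 + 100 = 101 ms
Need W * Ttrans >= Ttrans + RTT  ->  W >= (Ttrans + RTT) / Ttrans
(Ttrans + RTT) / Ttrans = 101 / 1 = 101
W_min = ceil(101) = 101

101


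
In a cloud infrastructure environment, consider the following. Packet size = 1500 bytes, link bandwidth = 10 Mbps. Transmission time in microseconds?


Given: packet = 1500 bytes, bandwidth = 10 Mbps
Packet in bits = 1500 * 8 = 12000 bits
Bandwidth = 10 * 10^6 = 10000000 bps
Time = 12000 / 10000000 seconds
Time in us = 12000 * 10^6 / 10000000 = 1200

1200


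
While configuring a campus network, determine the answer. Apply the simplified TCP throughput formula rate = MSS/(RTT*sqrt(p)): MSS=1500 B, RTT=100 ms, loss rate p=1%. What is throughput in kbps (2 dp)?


Given: MSS = 1500 bytes, RTT = 100 ms, loss = 1%
RTT in seconds = 100 / 1000 = 0.1
Loss rate = 1% = 0.01
sqrt(loss) = sqrt(0.01) = 0.1
Throughput (bytes/s) = 1500 / (0.1 * 0.1) = 150000.0000
Throughput (kbps) = 150000.0000 * 8 / 1000 = 1200.000000 -> 1200.00 kbps (2 dp)

1200.00


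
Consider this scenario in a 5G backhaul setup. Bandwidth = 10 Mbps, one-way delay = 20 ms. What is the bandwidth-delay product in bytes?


Given: bandwidth = 10 Mbps, delay = 20 ms
BDP in bits = 10 * 10^6 * 20 / 1000
BDP in bits = 200000
BDP in bytes = 200000 / 8 = 25000

25000


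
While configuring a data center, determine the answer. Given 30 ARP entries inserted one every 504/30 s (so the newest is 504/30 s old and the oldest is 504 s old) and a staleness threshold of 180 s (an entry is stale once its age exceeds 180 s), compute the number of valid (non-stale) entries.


Ages are k * 504/30 s for k = 1..30 (spacing = 16.8000 s).
Entry k is valid iff k * 504/30 <= 180 iff k <= 30 * 180 / 504 = 10.7143
n_valid = floor(10.7143) = 10
(n_stale = 30 - 10 = 20)

10


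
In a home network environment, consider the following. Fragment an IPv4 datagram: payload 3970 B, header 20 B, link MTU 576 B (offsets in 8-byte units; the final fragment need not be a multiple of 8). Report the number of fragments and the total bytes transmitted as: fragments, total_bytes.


Max data per non-final fragment = floor((MTU - header)/8)*8 = floor((576 - 20)/8)*8 = floor(556/8)*8 = 552 B
Final fragment needs no 8-byte alignment: it can carry up to MTU - header = 556 B
Non-final fragments needed = ceil((payload - 556) / 552) = ceil(3414/552) = ceil(6.1848) = 7
Number of fragments = 7 + 1 = 8
Fragment sizes (data): 7 * 552 B + 106 B (last, 106 <= 556 OK)
Total bytes sent = payload + n_frags * header = 3970 + 8*20 = 3970 + 160 = 4130 B

8, 4130


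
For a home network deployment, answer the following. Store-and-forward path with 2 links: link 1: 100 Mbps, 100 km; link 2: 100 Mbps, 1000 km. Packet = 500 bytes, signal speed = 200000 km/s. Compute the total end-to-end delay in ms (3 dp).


Packet = 500 bytes = 4000 bits. Store-and-forward: sum (t_trans + t_prop) per link.
Link 1: t_trans = 4000/(100*10^6) s = 0.0400 ms; t_prop = 100/200000 s = 0.5000 ms; subtotal = 0.5400 ms
Link 2: t_trans = 4000/(100*10^6) s = 0.0400 ms; t_prop = 1000/200000 s = 5.0000 ms; subtotal = 5.0400 ms
End-to-end = 0.5400 + 5.0400 = 5.5800 ms -> 5.580 ms (3 dp)

5.580


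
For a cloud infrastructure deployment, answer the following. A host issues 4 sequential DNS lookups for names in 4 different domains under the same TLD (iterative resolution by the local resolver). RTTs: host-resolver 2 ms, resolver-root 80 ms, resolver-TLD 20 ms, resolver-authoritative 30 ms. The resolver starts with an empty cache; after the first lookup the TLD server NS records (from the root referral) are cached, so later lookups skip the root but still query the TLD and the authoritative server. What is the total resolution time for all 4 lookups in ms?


Lookup 1 (cold cache): local + root + TLD + auth = 2 + 80 + 20 + 30 = 132 ms
Lookups 2..4 (TLD NS cached -> skip root; new domain -> still ask TLD and auth): local + TLD + auth = 2 + 20 + 30 = 52 ms each
Remaining 3 lookups: 3 * 52 = 156 ms
Total = 132 + 156 = 288 ms

288


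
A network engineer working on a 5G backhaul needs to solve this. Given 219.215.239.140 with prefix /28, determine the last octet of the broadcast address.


Given: IP = 219.215.239.140, prefix = /28
Host bits = 32 - 28 = 4
Network last octet = 140 AND mask = 128
Host part size = 2^4 - 1 = 15
Broadcast last octet = 128 OR 15 = 143

143


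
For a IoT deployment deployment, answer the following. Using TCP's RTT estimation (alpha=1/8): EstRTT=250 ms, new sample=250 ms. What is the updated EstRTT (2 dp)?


Given: EstRTT = 250 ms, SampleRTT = 250 ms, alpha = 1/8
New EstRTT = (1 - alpha) * EstRTT + alpha * SampleRTT
(7/8) * 250 = 218.75
(1/8) * 250 = 31.25
New EstRTT = 218.75 + 31.25 = 250 ms -> 250.00 ms (2 dp)

250.00


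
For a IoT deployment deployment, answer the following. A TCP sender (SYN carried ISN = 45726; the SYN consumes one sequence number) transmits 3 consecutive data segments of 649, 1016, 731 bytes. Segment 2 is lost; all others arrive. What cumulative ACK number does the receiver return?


SYN uses sequence number 45726; first data byte = ISN + 1 = 45727.
Segment 1: SEQ = 45727, len = 649 B, covers [45727, 46375]
Segment 2: SEQ = 46376, len = 1016 B, covers [46376, 47391] [LOST]
Segment 3: SEQ = 47392, len = 731 B, covers [47392, 48122]
In-order data received: bytes [45727, 46375] (segments 1..1).
Segment 2 missing -> gap begins at byte 46376; later segments buffered out of order.
Cumulative ACK = next expected in-order byte = 45727 + 649 = 46376

46376


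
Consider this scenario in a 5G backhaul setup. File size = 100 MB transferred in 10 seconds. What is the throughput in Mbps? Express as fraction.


Given: file = 100 MB, time = 10 s
File in Mb = 100 * 8 = 800 Mb
Throughput = 800 / 10 Mbps
Throughput = 80 Mbps

80


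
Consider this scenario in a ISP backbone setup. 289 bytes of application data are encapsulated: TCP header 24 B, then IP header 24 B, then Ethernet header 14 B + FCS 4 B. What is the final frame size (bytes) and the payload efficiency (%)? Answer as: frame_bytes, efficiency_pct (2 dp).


TCP segment = 289 + 24 = 313 B
IP packet = 313 + 24 = 337 B
Ethernet frame = 337 + 14 + 4 = 355 B
Efficiency = app / frame = 289 / 355 = 0.814085 = 81.4085% -> 81.41% (2 dp)

355, 81.41


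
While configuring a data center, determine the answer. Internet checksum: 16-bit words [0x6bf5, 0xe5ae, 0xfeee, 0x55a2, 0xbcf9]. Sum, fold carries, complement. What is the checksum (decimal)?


Given words: [0x6bf5, 0xe5ae, 0xfeee, 0x55a2, 0xbcf9]
Step 1: Sum all words
Raw sum = 27637 + 58798 + 65262 + 21922 + 48377 = 221996
Step 2: Fold carry: (25388 + 3) = 25391
One's complement = ~25391 & 0xFFFF = 40144

40144


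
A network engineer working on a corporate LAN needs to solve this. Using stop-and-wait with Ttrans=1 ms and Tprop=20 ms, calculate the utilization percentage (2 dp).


Given: Ttrans = 1 ms, Tprop = 20 ms
RTT = 2 * Tprop = 2 * 20 = 40 ms
U = Ttrans / (Ttrans + RTT)
U = 1 / (1 + 40)
U = 1 / 41 = 0.02439
U% = 2.44%

2.44


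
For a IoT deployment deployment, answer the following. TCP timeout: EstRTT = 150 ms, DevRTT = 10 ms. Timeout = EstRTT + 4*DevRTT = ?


Given: EstRTT = 150 ms, DevRTT = 10 ms
Timeout = EstRTT + 4 * DevRTT
4 * DevRTT = 4 * 10 = 40
Timeout = 150 + 40 = 190 ms

190


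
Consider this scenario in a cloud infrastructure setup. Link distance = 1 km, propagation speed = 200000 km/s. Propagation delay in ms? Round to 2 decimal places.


Given: distance = 1 km, speed = 200000 km/s
Delay = distance / speed = 1 / 200000 seconds
Delay in ms = 1 * 1000 / 200000
Delay = 0.0050 ms
Rounded to 2 dp = 0.01 ms

0.01


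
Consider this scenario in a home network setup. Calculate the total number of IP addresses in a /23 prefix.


Given: CIDR prefix /23
Host bits = 32 - 23 = 9
Total addresses = 2^9 = 512

512


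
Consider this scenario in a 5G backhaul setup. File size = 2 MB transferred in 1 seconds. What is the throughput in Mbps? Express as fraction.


Given: file = 2 MB, time = 1 s
File in Mb = 2 * 8 = 16 Mb
Throughput = 16 / 1 Mbps
Throughput = 16 Mbps

16


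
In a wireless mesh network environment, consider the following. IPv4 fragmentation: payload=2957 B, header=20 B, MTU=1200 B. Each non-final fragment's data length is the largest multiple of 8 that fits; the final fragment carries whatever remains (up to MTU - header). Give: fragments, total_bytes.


Max data per non-final fragment = floor((MTU - header)/8)*8 = floor((1200 - 20)/8)*8 = floor(1180/8)*8 = 1176 B
Final fragment needs no 8-byte alignment: it can carry up to MTU - header = 1180 B
Non-final fragments needed = ceil((payload - 1180) / 1176) = ceil(1777/1176) = ceil(1.5111) = 2
Number of fragments = 2 + 1 = 3
Fragment sizes (data): 2 * 1176 B + 605 B (last, 605 <= 1180 OK)
Total bytes sent = payload + n_frags * header = 2957 + 3*20 = 2957 + 60 = 3017 B

3, 3017


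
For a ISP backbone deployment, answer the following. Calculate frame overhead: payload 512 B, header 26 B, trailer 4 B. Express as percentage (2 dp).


Given: payload = 512 B, header = 26 B, trailer = 4 B
Overhead bytes = header + trailer = 26 + 4 = 30
Total frame = payload + overhead = 512 + 30 = 542
Overhead % = 30 / 542 * 100 = 5.5351% -> 5.54% (2 dp)

5.54


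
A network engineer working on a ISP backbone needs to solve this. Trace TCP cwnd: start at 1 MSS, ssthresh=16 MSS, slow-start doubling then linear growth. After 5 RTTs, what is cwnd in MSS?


RTT 0: cwnd = 1 MSS (initial)
RTT 1: cwnd = 2 MSS (slow start, doubled)
RTT 2: cwnd = 4 MSS (slow start, doubled)
RTT 3: cwnd = 8 MSS (slow start, doubled)
RTT 4: cwnd = 16 MSS (slow start, doubled)
RTT 5: cwnd = 17 MSS (congestion avoidance, +1)

17


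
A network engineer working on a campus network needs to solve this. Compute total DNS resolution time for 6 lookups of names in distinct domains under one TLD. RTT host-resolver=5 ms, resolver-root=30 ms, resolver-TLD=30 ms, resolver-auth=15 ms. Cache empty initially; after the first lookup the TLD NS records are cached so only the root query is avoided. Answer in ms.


Lookup 1 (cold cache): local + root + TLD + auth = 5 + 30 + 30 + 15 = 80 ms
Lookups 2..6 (TLD NS cached -> skip root; new domain -> still ask TLD and auth): local + TLD + auth = 5 + 30 + 15 = 50 ms each
Remaining 5 lookups: 5 * 50 = 250 ms
Total = 80 + 250 = 330 ms

330


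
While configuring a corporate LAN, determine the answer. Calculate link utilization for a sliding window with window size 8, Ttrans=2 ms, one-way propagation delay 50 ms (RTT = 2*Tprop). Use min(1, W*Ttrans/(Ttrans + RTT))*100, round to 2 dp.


Given: W = 8, Ttrans = 2 ms, RTT = 100 ms (= 2 * Tprop, Tprop = 50 ms)
Cycle time = Ttrans + RTT = 2 + 100 = 102 ms (first packet sent until its ACK returns)
W * Ttrans = 8 * 2 = 16 ms of sending per cycle
W * Ttrans / (Ttrans + RTT) = 16 / 102 = 0.156863
U = min(1, 0.156863) = 0.156863
U% = 15.69%

15.69


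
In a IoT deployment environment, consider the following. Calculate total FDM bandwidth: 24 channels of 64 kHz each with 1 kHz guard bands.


Given: 24 channels, 64 kHz each, guard = 1 kHz
Channel bandwidth = 24 * 64 = 1536 kHz
Guard bands = 23 gaps * 1 kHz = 23 kHz
Total = 1536 + 23 = 1559 kHz

1559


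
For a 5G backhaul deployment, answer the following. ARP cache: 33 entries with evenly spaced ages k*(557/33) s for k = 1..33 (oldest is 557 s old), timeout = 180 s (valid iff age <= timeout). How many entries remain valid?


Ages are k * 557/33 s for k = 1..33 (spacing = 16.8788 s).
Entry k is valid iff k * 557/33 <= 180 iff k <= 33 * 180 / 557 = 10.6643
n_valid = floor(10.6643) = 10
(n_stale = 33 - 10 = 23)

10


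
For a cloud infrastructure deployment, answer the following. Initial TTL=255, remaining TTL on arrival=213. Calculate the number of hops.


Given: initial TTL = 255, received TTL = 213
Hops = initial TTL - received TTL
Hops = 255 - 213 = 42

42


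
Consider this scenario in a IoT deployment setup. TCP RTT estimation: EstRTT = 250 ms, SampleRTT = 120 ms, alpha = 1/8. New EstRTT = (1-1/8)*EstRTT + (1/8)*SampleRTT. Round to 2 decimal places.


Given: EstRTT = 250 ms, SampleRTT = 120 ms, alpha = 1/8
New EstRTT = (1 - alpha) * EstRTT + alpha * SampleRTT
(7/8) * 250 = 218.75
(1/8) * 120 = 15
New EstRTT = 218.75 + 15 = 233.75 ms -> 233.75 ms (2 dp)

233.75


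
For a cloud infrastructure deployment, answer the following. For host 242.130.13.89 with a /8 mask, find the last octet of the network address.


Given: IP = 242.130.13.89, prefix = /8
Subnet mask = 255.0.0.0
Last octet of IP: 89
Last octet of mask: 0
Network last octet = 89 AND 0 = 0

0


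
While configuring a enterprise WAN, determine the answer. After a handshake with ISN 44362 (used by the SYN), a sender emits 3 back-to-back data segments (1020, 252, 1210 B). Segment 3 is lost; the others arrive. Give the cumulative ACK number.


SYN uses sequence number 44362; first data byte = ISN + 1 = 44363.
Segment 1: SEQ = 44363, len = 1020 B, covers [44363, 45382]
Segment 2: SEQ = 45383, len = 252 B, covers [45383, 45634]
Segment 3: SEQ = 45635, len = 1210 B, covers [45635, 46844] [LOST]
In-order data received: bytes [44363, 45634] (segments 1..2).
Segment 3 missing -> gap begins at byte 45635.
Cumulative ACK = next expected in-order byte = 44363 + 1020 + 252 = 45635

45635


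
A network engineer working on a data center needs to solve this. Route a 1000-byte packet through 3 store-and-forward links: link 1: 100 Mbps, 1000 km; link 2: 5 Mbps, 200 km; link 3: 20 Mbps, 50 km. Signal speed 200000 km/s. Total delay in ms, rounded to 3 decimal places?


Packet = 1000 bytes = 8000 bits. Store-and-forward: sum (t_trans + t_prop) per link.
Link 1: t_trans = 8000/(100*10^6) s = 0.0800 ms; t_prop = 1000/200000 s = 5.0000 ms; subtotal = 5.0800 ms
Link 2: t_trans = 8000/(5*10^6) s = 1.6000 ms; t_prop = 200/200000 s = 1.0000 ms; subtotal = 2.6000 ms
Link 3: t_trans = 8000/(20*10^6) s = 0.4000 ms; t_prop = 50/200000 s = 0.2500 ms; subtotal = 0.6500 ms
End-to-end = 5.0800 + 2.6000 + 0.6500 = 8.3300 ms -> 8.330 ms (3 dp)

8.330


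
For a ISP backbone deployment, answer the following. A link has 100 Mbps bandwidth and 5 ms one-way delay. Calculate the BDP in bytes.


Given: bandwidth = 100 Mbps, delay = 5 ms
BDP in bits = 100 * 10^6 * 5 / 1000
BDP in bits = 500000
BDP in bytes = 500000 / 8 = 62500

62500


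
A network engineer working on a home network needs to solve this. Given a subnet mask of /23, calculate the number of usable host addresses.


Given: subnet mask /23
Host bits = 32 - 23 = 9
Total addresses = 2^9 = 512
Usable hosts = 512 - 2 (network + broadcast) = 510

510


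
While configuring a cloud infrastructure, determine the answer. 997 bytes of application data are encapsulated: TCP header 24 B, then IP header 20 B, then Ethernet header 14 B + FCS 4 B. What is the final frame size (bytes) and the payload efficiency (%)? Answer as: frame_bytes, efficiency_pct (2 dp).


TCP segment = 997 + 24 = 1021 B
IP packet = 1021 + 20 = 1041 B
Ethernet frame = 1041 + 14 + 4 = 1059 B
Efficiency = app / frame = 997 / 1059 = 0.941454 = 94.1454% -> 94.15% (2 dp)

1059, 94.15


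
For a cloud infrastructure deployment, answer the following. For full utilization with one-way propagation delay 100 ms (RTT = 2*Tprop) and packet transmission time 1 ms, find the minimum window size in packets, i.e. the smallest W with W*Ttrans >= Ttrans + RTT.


Given: Ttrans = 1 ms, RTT = 200 ms (= 2 * Tprop, Tprop = 100 ms)
Time until first ACK returns = Ttrans + RTT = 1 + 200 = 201 ms
Need W * Ttrans >= Ttrans + RTT  ->  W >= (Ttrans + RTT) / Ttrans
(Ttrans + RTT) / Ttrans = 201 / 1 = 201
W_min = ceil(201) = 201

201


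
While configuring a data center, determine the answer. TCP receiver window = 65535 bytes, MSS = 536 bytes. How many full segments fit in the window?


Given: RWND = 65535 bytes, MSS = 536 bytes
Full segments = floor(RWND / MSS)
Full segments = floor(65535 / 536)
Full segments = floor(122.2668) = 122

122


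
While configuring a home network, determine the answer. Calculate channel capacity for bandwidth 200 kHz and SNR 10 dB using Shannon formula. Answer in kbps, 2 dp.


Given: B = 200 kHz, SNR = 10 dB
SNR linear = 10^(10/10) = 10
1 + SNR = 11
log2(11) = 3.4594316186
C = 200 * 1000 * 3.4594316186 = 691886.3237 bps
C = 691.886324 kbps -> 691.89 kbps (2 dp)

691.89


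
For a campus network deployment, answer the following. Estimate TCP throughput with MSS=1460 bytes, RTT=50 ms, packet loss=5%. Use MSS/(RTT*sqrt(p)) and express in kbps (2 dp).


Given: MSS = 1460 bytes, RTT = 50 ms, loss = 5%
RTT in seconds = 50 / 1000 = 0.05
Loss rate = 5% = 0.05
sqrt(loss) = sqrt(0.05) = 0.223606797750
Throughput (bytes/s) = 1460 / (0.05 * 0.223606797750) = 130586.3699
Throughput (kbps) = 130586.3699 * 8 / 1000 = 1044.690959 -> 1044.69 kbps (2 dp)

1044.69


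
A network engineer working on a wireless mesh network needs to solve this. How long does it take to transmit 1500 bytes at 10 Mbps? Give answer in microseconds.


Given: packet = 1500 bytes, bandwidth = 10 Mbps
Packet in bits = 1500 * 8 = 12000 bits
Bandwidth = 10 * 10^6 = 10000000 bps
Time = 12000 / 10000000 seconds
Time in us = 12000 * 10^6 / 10000000 = 1200

1200


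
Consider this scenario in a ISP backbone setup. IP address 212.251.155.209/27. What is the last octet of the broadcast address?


Given: IP = 212.251.155.209, prefix = /27
Host bits = 32 - 27 = 5
Network last octet = 209 AND mask = 192
Host part size = 2^5 - 1 = 31
Broadcast last octet = 192 OR 31 = 223

223


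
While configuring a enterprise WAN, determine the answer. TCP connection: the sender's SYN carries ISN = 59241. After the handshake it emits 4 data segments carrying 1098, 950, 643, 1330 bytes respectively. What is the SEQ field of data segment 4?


The SYN occupies sequence number ISN = 59241, so the first data byte is ISN + 1 = 59242.
SEQ of data segment i = (ISN + 1) + sum of payload sizes of segments 1..i-1.
Segment 1: SEQ = 59242, payload = 1098 bytes
Segment 2: SEQ = 60340, payload = 950 bytes
Segment 3: SEQ = 61290, payload = 643 bytes
Segment 4: SEQ = 61933, payload = 1330 bytes
SEQ of segment 4 = 59242 + 1098 + 950 + 643 = 61933

61933
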